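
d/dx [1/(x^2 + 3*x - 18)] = (-2*x - 3)/(x^2 + 3*x - 18)^2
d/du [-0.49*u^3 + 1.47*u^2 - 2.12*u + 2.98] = -1.47*u^2 + 2.94*u - 2.12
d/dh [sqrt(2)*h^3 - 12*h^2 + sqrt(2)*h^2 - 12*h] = 3*sqrt(2)*h^2 - 24*h + 2*sqrt(2)*h - 12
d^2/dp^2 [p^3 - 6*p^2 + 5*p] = 6*p - 12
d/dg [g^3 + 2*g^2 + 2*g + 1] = 3*g^2 + 4*g + 2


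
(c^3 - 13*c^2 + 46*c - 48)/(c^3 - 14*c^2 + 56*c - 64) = (c - 3)/(c - 4)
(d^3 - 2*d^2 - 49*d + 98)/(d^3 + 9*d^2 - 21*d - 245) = (d^2 - 9*d + 14)/(d^2 + 2*d - 35)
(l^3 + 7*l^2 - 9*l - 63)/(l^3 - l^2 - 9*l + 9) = (l + 7)/(l - 1)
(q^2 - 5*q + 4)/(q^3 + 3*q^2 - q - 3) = (q - 4)/(q^2 + 4*q + 3)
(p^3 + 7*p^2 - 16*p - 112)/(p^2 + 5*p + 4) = (p^2 + 3*p - 28)/(p + 1)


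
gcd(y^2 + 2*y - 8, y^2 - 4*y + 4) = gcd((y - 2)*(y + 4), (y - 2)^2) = y - 2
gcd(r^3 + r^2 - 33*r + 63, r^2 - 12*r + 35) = 1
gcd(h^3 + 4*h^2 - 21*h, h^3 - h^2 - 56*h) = h^2 + 7*h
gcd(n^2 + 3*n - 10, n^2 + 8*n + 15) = n + 5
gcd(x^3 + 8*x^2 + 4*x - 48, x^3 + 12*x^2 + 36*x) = x + 6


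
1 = 1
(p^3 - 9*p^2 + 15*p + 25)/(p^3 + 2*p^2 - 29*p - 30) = (p - 5)/(p + 6)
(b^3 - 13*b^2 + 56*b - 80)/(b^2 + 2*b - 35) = (b^2 - 8*b + 16)/(b + 7)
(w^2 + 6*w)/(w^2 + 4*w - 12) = w/(w - 2)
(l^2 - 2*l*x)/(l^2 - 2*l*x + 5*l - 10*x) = l/(l + 5)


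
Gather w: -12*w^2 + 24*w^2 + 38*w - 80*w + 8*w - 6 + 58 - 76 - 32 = 12*w^2 - 34*w - 56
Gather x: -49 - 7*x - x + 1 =-8*x - 48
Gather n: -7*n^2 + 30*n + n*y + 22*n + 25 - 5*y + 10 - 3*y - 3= -7*n^2 + n*(y + 52) - 8*y + 32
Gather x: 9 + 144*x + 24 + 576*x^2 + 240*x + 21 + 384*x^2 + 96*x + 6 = 960*x^2 + 480*x + 60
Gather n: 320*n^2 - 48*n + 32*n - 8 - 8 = 320*n^2 - 16*n - 16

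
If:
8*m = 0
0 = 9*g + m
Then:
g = 0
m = 0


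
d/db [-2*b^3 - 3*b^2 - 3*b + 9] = -6*b^2 - 6*b - 3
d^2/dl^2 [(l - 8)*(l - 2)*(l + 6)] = 6*l - 8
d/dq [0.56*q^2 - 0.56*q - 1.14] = 1.12*q - 0.56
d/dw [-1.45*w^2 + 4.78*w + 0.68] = 4.78 - 2.9*w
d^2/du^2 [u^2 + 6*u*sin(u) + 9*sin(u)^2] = -6*u*sin(u) - 36*sin(u)^2 + 12*cos(u) + 20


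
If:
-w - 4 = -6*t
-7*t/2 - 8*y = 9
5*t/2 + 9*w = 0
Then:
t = 72/113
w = -20/113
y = -1269/904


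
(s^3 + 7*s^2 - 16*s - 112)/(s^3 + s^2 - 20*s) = (s^2 + 11*s + 28)/(s*(s + 5))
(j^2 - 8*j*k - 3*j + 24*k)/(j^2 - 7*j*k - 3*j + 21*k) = (j - 8*k)/(j - 7*k)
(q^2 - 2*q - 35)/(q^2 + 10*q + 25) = (q - 7)/(q + 5)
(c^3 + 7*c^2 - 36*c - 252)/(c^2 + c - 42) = c + 6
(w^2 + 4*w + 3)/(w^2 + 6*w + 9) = (w + 1)/(w + 3)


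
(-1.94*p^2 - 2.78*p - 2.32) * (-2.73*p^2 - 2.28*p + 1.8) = 5.2962*p^4 + 12.0126*p^3 + 9.18*p^2 + 0.2856*p - 4.176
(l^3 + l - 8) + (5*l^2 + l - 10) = l^3 + 5*l^2 + 2*l - 18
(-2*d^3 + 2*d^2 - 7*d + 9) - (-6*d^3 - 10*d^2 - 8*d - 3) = 4*d^3 + 12*d^2 + d + 12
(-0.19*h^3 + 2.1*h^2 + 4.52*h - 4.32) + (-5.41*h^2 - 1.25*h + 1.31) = -0.19*h^3 - 3.31*h^2 + 3.27*h - 3.01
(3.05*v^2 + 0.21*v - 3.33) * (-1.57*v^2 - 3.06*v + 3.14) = -4.7885*v^4 - 9.6627*v^3 + 14.1625*v^2 + 10.8492*v - 10.4562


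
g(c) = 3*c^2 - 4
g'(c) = 6*c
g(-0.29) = -3.75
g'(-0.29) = -1.74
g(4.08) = 45.94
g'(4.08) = 24.48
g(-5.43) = 84.45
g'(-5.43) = -32.58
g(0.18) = -3.90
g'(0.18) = 1.08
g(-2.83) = 20.03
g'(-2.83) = -16.98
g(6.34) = 116.59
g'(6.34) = 38.04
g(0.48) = -3.31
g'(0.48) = 2.88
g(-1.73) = 4.98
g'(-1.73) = -10.38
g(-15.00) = 671.00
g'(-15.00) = -90.00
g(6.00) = 104.00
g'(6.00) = 36.00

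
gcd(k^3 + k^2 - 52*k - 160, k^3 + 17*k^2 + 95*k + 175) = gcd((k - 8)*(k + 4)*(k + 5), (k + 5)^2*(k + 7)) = k + 5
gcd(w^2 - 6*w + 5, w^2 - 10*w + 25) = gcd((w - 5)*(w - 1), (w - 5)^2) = w - 5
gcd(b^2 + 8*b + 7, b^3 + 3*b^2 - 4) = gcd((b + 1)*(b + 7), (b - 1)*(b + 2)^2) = 1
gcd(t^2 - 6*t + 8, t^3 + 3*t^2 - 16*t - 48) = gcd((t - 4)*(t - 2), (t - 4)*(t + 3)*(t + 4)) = t - 4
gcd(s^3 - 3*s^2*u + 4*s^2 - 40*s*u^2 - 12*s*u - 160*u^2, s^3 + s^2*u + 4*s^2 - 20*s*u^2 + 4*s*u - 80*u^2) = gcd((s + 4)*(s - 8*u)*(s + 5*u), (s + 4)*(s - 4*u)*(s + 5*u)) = s^2 + 5*s*u + 4*s + 20*u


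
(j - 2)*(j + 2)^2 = j^3 + 2*j^2 - 4*j - 8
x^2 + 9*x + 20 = (x + 4)*(x + 5)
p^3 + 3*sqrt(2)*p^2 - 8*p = p*(p - sqrt(2))*(p + 4*sqrt(2))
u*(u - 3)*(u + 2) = u^3 - u^2 - 6*u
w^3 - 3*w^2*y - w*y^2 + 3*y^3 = (w - 3*y)*(w - y)*(w + y)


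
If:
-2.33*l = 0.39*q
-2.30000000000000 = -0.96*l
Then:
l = 2.40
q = -14.31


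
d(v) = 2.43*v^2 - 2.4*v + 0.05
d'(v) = 4.86*v - 2.4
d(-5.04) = 73.87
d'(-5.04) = -26.89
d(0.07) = -0.11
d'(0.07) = -2.06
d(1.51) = 1.97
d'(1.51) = 4.94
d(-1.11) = 5.71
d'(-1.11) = -7.79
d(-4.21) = 53.22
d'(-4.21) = -22.86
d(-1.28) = 7.10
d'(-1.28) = -8.62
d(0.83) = -0.27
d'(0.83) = 1.63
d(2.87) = 13.18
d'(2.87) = 11.55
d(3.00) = 14.72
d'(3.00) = 12.18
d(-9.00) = 218.48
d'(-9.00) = -46.14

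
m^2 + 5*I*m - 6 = (m + 2*I)*(m + 3*I)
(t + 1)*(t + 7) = t^2 + 8*t + 7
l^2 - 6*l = l*(l - 6)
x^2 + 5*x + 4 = (x + 1)*(x + 4)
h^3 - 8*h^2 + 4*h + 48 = (h - 6)*(h - 4)*(h + 2)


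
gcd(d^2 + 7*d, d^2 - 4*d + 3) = 1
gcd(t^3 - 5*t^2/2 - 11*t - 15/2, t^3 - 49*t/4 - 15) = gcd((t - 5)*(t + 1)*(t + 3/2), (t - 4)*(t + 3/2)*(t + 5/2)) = t + 3/2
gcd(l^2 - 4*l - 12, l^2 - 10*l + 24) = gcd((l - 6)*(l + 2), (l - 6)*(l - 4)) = l - 6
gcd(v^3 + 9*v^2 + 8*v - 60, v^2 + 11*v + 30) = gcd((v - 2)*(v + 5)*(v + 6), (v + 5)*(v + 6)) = v^2 + 11*v + 30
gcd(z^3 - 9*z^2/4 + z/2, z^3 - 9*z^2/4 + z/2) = z^3 - 9*z^2/4 + z/2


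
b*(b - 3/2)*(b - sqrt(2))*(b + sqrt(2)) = b^4 - 3*b^3/2 - 2*b^2 + 3*b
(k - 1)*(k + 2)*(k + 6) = k^3 + 7*k^2 + 4*k - 12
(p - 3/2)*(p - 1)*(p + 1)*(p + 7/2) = p^4 + 2*p^3 - 25*p^2/4 - 2*p + 21/4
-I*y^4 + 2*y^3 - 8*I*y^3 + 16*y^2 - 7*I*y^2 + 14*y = y*(y + 7)*(y + 2*I)*(-I*y - I)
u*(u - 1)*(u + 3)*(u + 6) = u^4 + 8*u^3 + 9*u^2 - 18*u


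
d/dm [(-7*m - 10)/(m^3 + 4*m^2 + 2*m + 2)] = 2*(7*m^3 + 29*m^2 + 40*m + 3)/(m^6 + 8*m^5 + 20*m^4 + 20*m^3 + 20*m^2 + 8*m + 4)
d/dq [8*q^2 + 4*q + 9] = 16*q + 4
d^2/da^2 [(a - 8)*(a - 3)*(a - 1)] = 6*a - 24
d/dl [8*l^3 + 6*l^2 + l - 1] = 24*l^2 + 12*l + 1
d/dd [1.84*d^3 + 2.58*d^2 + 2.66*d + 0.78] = 5.52*d^2 + 5.16*d + 2.66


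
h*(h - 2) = h^2 - 2*h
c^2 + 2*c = c*(c + 2)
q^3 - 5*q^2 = q^2*(q - 5)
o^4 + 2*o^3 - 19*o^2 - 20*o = o*(o - 4)*(o + 1)*(o + 5)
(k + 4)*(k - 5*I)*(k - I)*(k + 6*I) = k^4 + 4*k^3 + 31*k^2 + 124*k - 30*I*k - 120*I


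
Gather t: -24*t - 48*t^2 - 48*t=-48*t^2 - 72*t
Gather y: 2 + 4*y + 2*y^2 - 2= 2*y^2 + 4*y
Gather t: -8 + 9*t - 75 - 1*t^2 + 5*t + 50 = -t^2 + 14*t - 33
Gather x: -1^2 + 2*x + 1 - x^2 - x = -x^2 + x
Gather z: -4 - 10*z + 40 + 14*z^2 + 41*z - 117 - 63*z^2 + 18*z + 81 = -49*z^2 + 49*z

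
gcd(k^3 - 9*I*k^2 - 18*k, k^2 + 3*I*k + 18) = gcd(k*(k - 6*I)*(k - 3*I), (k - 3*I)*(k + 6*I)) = k - 3*I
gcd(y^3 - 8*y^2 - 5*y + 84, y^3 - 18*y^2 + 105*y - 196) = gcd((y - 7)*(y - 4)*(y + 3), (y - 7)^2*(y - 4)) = y^2 - 11*y + 28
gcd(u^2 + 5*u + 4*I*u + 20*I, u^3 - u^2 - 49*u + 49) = 1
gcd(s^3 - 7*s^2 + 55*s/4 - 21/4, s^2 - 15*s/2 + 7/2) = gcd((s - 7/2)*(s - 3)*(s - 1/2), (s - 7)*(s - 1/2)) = s - 1/2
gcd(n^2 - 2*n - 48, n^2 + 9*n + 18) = n + 6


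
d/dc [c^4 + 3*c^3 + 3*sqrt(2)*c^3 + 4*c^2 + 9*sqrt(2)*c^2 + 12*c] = 4*c^3 + 9*c^2 + 9*sqrt(2)*c^2 + 8*c + 18*sqrt(2)*c + 12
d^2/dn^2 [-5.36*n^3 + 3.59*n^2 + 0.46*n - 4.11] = 7.18 - 32.16*n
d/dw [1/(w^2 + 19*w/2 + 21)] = 2*(-4*w - 19)/(2*w^2 + 19*w + 42)^2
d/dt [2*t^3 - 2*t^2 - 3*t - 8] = 6*t^2 - 4*t - 3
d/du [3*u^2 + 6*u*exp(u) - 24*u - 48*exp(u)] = 6*u*exp(u) + 6*u - 42*exp(u) - 24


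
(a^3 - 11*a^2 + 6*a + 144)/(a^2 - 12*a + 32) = (a^2 - 3*a - 18)/(a - 4)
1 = 1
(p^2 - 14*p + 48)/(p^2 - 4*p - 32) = (p - 6)/(p + 4)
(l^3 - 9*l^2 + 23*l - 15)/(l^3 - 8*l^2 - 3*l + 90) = (l^2 - 4*l + 3)/(l^2 - 3*l - 18)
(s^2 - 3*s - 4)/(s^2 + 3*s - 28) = (s + 1)/(s + 7)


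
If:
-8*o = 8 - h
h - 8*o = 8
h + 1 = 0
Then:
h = -1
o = -9/8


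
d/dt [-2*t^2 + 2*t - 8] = 2 - 4*t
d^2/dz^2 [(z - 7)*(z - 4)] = 2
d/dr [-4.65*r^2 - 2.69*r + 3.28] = -9.3*r - 2.69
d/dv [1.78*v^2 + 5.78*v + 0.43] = 3.56*v + 5.78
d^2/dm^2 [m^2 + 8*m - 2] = 2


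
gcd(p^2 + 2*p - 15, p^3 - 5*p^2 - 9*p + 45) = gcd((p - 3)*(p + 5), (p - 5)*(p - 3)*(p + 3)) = p - 3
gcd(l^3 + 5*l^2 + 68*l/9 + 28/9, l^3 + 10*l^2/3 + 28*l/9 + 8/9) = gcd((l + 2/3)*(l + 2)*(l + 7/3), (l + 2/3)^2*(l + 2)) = l^2 + 8*l/3 + 4/3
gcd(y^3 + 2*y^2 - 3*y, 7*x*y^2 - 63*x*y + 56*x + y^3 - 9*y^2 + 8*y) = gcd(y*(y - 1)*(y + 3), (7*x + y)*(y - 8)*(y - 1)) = y - 1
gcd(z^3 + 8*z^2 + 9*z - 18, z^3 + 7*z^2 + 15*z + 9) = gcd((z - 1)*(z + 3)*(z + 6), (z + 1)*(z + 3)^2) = z + 3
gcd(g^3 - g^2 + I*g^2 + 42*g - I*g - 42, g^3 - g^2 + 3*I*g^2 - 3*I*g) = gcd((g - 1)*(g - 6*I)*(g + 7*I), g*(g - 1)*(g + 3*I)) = g - 1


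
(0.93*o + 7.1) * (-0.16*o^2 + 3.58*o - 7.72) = -0.1488*o^3 + 2.1934*o^2 + 18.2384*o - 54.812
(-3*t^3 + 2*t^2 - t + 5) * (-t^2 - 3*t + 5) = 3*t^5 + 7*t^4 - 20*t^3 + 8*t^2 - 20*t + 25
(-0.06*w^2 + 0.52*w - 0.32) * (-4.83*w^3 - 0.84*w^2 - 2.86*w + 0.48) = 0.2898*w^5 - 2.4612*w^4 + 1.2804*w^3 - 1.2472*w^2 + 1.1648*w - 0.1536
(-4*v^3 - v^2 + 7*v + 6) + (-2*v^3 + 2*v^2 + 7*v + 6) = -6*v^3 + v^2 + 14*v + 12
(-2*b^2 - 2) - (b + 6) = -2*b^2 - b - 8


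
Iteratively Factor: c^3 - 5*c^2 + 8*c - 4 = (c - 1)*(c^2 - 4*c + 4) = (c - 2)*(c - 1)*(c - 2)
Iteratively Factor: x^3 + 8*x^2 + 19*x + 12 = (x + 1)*(x^2 + 7*x + 12) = (x + 1)*(x + 3)*(x + 4)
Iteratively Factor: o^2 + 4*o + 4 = (o + 2)*(o + 2)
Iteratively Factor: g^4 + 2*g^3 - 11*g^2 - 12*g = (g)*(g^3 + 2*g^2 - 11*g - 12) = g*(g - 3)*(g^2 + 5*g + 4) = g*(g - 3)*(g + 1)*(g + 4)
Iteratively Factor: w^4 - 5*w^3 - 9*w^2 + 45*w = (w - 3)*(w^3 - 2*w^2 - 15*w) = (w - 3)*(w + 3)*(w^2 - 5*w) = w*(w - 3)*(w + 3)*(w - 5)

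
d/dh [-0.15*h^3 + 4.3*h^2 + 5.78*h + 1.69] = -0.45*h^2 + 8.6*h + 5.78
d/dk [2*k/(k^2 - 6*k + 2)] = 2*(2 - k^2)/(k^4 - 12*k^3 + 40*k^2 - 24*k + 4)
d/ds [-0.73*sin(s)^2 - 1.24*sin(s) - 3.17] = -(1.46*sin(s) + 1.24)*cos(s)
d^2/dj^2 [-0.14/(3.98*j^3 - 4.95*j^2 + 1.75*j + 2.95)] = ((3.3432*j - 1.386)*(3.98*j^3 - 4.95*j^2 + 1.75*j + 2.95) - 0.14*(11.94*j^2 - 9.9*j + 1.75)*(23.88*j^2 - 19.8*j + 3.5))/(3.98*j^3 - 4.95*j^2 + 1.75*j + 2.95)^3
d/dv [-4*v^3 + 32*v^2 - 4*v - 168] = -12*v^2 + 64*v - 4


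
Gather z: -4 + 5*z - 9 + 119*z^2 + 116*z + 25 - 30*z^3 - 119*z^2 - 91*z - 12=-30*z^3 + 30*z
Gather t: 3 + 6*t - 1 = 6*t + 2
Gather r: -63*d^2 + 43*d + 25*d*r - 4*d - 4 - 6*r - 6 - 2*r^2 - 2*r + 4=-63*d^2 + 39*d - 2*r^2 + r*(25*d - 8) - 6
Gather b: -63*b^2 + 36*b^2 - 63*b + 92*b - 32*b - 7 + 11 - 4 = -27*b^2 - 3*b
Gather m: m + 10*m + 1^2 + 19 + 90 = 11*m + 110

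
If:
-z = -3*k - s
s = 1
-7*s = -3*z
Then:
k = 4/9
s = 1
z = 7/3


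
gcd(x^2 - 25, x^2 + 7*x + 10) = x + 5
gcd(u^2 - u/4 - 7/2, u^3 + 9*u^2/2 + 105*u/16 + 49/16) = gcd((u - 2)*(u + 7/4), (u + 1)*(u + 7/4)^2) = u + 7/4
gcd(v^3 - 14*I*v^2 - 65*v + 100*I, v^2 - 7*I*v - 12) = v - 4*I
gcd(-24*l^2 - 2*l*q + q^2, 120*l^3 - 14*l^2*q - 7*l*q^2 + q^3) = -24*l^2 - 2*l*q + q^2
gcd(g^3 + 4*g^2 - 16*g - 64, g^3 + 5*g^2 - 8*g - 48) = g^2 + 8*g + 16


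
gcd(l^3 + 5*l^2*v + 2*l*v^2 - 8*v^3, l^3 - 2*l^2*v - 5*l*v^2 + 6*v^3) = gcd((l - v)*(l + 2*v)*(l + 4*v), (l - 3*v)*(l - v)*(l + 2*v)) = -l^2 - l*v + 2*v^2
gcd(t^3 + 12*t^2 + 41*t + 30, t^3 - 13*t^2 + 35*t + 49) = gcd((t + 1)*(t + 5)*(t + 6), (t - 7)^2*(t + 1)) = t + 1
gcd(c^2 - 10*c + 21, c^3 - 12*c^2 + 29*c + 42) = c - 7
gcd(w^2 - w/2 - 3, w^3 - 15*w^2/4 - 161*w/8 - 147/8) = w + 3/2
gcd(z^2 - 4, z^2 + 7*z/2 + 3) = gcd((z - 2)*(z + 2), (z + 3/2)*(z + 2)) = z + 2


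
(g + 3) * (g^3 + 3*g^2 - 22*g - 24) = g^4 + 6*g^3 - 13*g^2 - 90*g - 72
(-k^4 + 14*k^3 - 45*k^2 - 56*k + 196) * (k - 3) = -k^5 + 17*k^4 - 87*k^3 + 79*k^2 + 364*k - 588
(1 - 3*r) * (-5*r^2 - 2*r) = 15*r^3 + r^2 - 2*r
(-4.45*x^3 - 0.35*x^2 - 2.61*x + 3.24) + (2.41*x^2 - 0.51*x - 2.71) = -4.45*x^3 + 2.06*x^2 - 3.12*x + 0.53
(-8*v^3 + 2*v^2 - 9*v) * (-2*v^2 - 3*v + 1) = 16*v^5 + 20*v^4 + 4*v^3 + 29*v^2 - 9*v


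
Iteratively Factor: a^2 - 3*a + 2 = (a - 1)*(a - 2)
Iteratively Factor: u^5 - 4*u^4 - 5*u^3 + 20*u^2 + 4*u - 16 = (u - 4)*(u^4 - 5*u^2 + 4) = (u - 4)*(u - 2)*(u^3 + 2*u^2 - u - 2) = (u - 4)*(u - 2)*(u + 2)*(u^2 - 1) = (u - 4)*(u - 2)*(u - 1)*(u + 2)*(u + 1)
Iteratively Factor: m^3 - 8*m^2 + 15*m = (m - 3)*(m^2 - 5*m) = (m - 5)*(m - 3)*(m)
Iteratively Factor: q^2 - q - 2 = (q + 1)*(q - 2)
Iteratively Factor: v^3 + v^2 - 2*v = (v)*(v^2 + v - 2) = v*(v - 1)*(v + 2)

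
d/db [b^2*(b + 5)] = b*(3*b + 10)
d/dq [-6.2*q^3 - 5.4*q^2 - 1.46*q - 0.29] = -18.6*q^2 - 10.8*q - 1.46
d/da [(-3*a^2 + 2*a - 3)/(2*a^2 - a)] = (-a^2 + 12*a - 3)/(a^2*(4*a^2 - 4*a + 1))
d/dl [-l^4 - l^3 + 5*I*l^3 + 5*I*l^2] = l*(-4*l^2 - 3*l + 15*I*l + 10*I)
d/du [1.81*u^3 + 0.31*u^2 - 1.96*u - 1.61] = 5.43*u^2 + 0.62*u - 1.96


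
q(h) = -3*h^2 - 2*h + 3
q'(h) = -6*h - 2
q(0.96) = -1.68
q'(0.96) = -7.76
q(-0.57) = 3.17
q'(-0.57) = 1.42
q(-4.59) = -51.02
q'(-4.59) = 25.54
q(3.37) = -37.81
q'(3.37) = -22.22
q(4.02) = -53.52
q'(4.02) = -26.12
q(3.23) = -34.76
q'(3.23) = -21.38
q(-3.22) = -21.67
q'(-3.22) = 17.32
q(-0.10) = 3.17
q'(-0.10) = -1.40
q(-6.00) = -93.00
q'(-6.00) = 34.00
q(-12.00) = -405.00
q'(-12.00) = 70.00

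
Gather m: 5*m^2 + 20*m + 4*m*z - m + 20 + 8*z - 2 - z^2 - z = 5*m^2 + m*(4*z + 19) - z^2 + 7*z + 18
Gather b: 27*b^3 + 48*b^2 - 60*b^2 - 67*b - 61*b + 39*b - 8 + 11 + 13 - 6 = 27*b^3 - 12*b^2 - 89*b + 10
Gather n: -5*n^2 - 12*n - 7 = -5*n^2 - 12*n - 7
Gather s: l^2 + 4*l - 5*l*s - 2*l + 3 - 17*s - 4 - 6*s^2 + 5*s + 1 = l^2 + 2*l - 6*s^2 + s*(-5*l - 12)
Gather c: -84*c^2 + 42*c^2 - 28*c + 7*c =-42*c^2 - 21*c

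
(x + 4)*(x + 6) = x^2 + 10*x + 24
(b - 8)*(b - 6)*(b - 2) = b^3 - 16*b^2 + 76*b - 96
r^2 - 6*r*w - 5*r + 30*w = (r - 5)*(r - 6*w)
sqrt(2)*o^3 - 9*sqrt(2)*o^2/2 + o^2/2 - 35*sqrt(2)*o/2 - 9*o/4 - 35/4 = (o - 7)*(o + 5/2)*(sqrt(2)*o + 1/2)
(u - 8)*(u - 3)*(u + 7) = u^3 - 4*u^2 - 53*u + 168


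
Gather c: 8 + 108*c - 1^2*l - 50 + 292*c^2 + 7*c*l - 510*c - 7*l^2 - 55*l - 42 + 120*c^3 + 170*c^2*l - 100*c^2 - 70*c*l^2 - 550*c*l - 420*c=120*c^3 + c^2*(170*l + 192) + c*(-70*l^2 - 543*l - 822) - 7*l^2 - 56*l - 84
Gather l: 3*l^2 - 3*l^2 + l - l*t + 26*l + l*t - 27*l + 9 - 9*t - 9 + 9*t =0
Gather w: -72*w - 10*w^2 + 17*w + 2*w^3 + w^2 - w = 2*w^3 - 9*w^2 - 56*w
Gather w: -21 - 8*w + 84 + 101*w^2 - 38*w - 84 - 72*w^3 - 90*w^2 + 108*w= -72*w^3 + 11*w^2 + 62*w - 21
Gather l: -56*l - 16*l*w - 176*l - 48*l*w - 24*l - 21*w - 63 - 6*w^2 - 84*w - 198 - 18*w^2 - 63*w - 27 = l*(-64*w - 256) - 24*w^2 - 168*w - 288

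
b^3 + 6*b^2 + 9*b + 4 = (b + 1)^2*(b + 4)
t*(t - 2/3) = t^2 - 2*t/3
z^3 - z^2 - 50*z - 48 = (z - 8)*(z + 1)*(z + 6)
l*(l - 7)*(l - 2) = l^3 - 9*l^2 + 14*l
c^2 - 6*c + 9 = (c - 3)^2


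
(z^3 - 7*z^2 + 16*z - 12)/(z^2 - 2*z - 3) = (z^2 - 4*z + 4)/(z + 1)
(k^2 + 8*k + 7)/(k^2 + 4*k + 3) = (k + 7)/(k + 3)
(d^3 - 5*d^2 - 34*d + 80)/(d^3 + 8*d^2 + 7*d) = (d^3 - 5*d^2 - 34*d + 80)/(d*(d^2 + 8*d + 7))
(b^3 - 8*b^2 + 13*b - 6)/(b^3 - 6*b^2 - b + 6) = (b - 1)/(b + 1)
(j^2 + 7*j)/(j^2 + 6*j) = (j + 7)/(j + 6)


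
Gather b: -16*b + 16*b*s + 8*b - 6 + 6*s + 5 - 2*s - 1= b*(16*s - 8) + 4*s - 2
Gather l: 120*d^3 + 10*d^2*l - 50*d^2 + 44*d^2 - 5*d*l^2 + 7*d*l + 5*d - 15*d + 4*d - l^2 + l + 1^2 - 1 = 120*d^3 - 6*d^2 - 6*d + l^2*(-5*d - 1) + l*(10*d^2 + 7*d + 1)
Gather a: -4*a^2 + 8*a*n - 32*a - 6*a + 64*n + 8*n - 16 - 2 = -4*a^2 + a*(8*n - 38) + 72*n - 18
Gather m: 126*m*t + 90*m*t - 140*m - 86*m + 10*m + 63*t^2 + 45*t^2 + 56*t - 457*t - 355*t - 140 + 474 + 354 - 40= m*(216*t - 216) + 108*t^2 - 756*t + 648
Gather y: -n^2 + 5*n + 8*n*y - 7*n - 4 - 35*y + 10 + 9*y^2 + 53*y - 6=-n^2 - 2*n + 9*y^2 + y*(8*n + 18)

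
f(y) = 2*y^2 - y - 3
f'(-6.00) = -25.00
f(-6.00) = 75.00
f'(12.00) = 47.00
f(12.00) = 273.00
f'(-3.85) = -16.40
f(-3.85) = 30.50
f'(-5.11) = -21.44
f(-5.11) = 54.33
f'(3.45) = 12.80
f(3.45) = 17.36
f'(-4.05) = -17.20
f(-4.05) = 33.86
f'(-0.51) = -3.04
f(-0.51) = -1.97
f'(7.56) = 29.24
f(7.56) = 103.75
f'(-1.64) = -7.56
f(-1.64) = 4.02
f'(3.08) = 11.32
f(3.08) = 12.89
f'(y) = 4*y - 1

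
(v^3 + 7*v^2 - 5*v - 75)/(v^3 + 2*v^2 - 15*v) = (v + 5)/v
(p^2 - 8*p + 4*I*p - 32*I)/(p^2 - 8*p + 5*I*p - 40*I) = (p + 4*I)/(p + 5*I)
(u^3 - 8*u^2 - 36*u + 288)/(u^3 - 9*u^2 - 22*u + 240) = (u + 6)/(u + 5)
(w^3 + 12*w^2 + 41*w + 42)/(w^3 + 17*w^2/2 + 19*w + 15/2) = 2*(w^2 + 9*w + 14)/(2*w^2 + 11*w + 5)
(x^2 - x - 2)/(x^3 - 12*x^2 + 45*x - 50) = (x + 1)/(x^2 - 10*x + 25)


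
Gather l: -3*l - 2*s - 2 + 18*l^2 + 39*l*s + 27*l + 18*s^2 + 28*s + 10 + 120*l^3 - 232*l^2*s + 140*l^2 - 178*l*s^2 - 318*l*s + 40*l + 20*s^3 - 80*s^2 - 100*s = 120*l^3 + l^2*(158 - 232*s) + l*(-178*s^2 - 279*s + 64) + 20*s^3 - 62*s^2 - 74*s + 8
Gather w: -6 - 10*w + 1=-10*w - 5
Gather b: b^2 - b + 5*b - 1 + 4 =b^2 + 4*b + 3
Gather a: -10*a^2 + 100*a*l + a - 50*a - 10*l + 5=-10*a^2 + a*(100*l - 49) - 10*l + 5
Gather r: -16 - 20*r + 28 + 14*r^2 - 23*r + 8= 14*r^2 - 43*r + 20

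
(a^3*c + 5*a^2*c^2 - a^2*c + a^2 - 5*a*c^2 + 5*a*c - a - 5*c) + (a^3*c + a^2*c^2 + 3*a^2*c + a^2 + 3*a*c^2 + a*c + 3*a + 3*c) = 2*a^3*c + 6*a^2*c^2 + 2*a^2*c + 2*a^2 - 2*a*c^2 + 6*a*c + 2*a - 2*c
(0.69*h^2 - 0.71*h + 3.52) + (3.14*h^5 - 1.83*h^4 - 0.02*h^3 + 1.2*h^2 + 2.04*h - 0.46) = 3.14*h^5 - 1.83*h^4 - 0.02*h^3 + 1.89*h^2 + 1.33*h + 3.06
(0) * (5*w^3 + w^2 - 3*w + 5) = 0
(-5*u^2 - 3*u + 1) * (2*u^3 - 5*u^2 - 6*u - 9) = -10*u^5 + 19*u^4 + 47*u^3 + 58*u^2 + 21*u - 9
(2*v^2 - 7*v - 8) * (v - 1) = 2*v^3 - 9*v^2 - v + 8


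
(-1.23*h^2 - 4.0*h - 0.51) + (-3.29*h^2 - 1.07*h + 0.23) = -4.52*h^2 - 5.07*h - 0.28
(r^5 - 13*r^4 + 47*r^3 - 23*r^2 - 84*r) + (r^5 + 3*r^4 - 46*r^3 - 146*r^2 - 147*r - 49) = 2*r^5 - 10*r^4 + r^3 - 169*r^2 - 231*r - 49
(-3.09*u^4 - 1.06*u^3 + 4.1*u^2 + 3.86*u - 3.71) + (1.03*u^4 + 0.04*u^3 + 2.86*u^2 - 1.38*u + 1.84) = -2.06*u^4 - 1.02*u^3 + 6.96*u^2 + 2.48*u - 1.87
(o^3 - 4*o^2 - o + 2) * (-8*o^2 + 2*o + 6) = -8*o^5 + 34*o^4 + 6*o^3 - 42*o^2 - 2*o + 12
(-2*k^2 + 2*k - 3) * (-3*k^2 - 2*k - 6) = 6*k^4 - 2*k^3 + 17*k^2 - 6*k + 18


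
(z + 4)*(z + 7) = z^2 + 11*z + 28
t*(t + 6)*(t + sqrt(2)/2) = t^3 + sqrt(2)*t^2/2 + 6*t^2 + 3*sqrt(2)*t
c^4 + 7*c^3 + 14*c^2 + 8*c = c*(c + 1)*(c + 2)*(c + 4)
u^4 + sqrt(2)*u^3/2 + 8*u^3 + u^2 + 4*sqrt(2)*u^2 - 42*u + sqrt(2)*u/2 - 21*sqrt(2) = (u - 2)*(u + 3)*(u + 7)*(u + sqrt(2)/2)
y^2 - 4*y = y*(y - 4)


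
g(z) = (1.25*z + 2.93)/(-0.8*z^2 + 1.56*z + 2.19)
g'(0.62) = 0.18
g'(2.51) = 14.30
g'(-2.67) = -0.12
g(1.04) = 1.44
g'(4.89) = 0.52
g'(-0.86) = -77.77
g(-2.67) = 0.05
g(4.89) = -0.97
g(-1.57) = -0.43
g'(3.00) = 194.96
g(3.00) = -20.24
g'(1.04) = 0.47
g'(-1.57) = -1.35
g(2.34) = 4.01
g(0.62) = 1.30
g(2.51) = 5.69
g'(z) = (1.25*z + 2.93)*(1.6*z - 1.56)/(-0.8*z^2 + 1.56*z + 2.19)^2 + 1.25/(-0.8*z^2 + 1.56*z + 2.19) = (1.0*z^2 + 4.688*z - 1.8333)/(0.64*z^4 - 2.496*z^3 - 1.0704*z^2 + 6.8328*z + 4.7961)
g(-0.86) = 7.23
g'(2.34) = 6.86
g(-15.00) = 0.08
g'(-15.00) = 0.00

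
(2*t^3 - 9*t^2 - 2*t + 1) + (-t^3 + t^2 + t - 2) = t^3 - 8*t^2 - t - 1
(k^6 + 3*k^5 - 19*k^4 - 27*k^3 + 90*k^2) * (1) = k^6 + 3*k^5 - 19*k^4 - 27*k^3 + 90*k^2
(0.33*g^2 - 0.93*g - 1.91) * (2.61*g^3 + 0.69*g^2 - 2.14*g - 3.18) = 0.8613*g^5 - 2.1996*g^4 - 6.333*g^3 - 0.3771*g^2 + 7.0448*g + 6.0738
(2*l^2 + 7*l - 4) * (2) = 4*l^2 + 14*l - 8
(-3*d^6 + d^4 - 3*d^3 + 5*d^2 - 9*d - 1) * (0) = 0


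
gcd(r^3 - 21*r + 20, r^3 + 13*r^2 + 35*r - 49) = r - 1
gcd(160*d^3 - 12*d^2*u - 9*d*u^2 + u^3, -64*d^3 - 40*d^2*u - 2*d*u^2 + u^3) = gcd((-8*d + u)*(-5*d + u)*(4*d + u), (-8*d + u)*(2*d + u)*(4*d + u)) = -32*d^2 - 4*d*u + u^2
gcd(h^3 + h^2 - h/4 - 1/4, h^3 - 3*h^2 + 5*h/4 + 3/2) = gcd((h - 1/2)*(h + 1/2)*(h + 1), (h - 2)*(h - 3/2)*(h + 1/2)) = h + 1/2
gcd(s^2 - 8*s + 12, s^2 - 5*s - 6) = s - 6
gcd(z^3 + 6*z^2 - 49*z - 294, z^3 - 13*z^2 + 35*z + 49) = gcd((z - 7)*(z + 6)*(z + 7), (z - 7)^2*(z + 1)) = z - 7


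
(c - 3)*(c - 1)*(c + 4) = c^3 - 13*c + 12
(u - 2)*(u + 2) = u^2 - 4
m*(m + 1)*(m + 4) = m^3 + 5*m^2 + 4*m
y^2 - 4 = (y - 2)*(y + 2)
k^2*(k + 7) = k^3 + 7*k^2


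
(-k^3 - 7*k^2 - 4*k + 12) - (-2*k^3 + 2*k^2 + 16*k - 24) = k^3 - 9*k^2 - 20*k + 36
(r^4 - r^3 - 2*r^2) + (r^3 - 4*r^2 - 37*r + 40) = r^4 - 6*r^2 - 37*r + 40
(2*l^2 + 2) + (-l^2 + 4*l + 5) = l^2 + 4*l + 7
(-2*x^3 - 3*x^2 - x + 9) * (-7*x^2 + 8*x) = 14*x^5 + 5*x^4 - 17*x^3 - 71*x^2 + 72*x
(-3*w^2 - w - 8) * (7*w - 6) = -21*w^3 + 11*w^2 - 50*w + 48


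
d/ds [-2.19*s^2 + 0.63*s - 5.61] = 0.63 - 4.38*s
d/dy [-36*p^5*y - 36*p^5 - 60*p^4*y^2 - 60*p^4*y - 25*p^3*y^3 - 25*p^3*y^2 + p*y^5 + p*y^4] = p*(-36*p^4 - 120*p^3*y - 60*p^3 - 75*p^2*y^2 - 50*p^2*y + 5*y^4 + 4*y^3)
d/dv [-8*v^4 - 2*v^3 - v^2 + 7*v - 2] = -32*v^3 - 6*v^2 - 2*v + 7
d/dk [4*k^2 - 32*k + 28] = 8*k - 32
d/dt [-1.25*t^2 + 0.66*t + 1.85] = 0.66 - 2.5*t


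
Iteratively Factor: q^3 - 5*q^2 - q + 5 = (q - 1)*(q^2 - 4*q - 5) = (q - 5)*(q - 1)*(q + 1)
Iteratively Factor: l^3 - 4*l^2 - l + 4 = (l - 4)*(l^2 - 1) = (l - 4)*(l - 1)*(l + 1)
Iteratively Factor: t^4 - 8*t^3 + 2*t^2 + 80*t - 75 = (t - 5)*(t^3 - 3*t^2 - 13*t + 15) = (t - 5)^2*(t^2 + 2*t - 3) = (t - 5)^2*(t - 1)*(t + 3)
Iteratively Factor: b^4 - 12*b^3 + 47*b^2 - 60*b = (b - 5)*(b^3 - 7*b^2 + 12*b) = b*(b - 5)*(b^2 - 7*b + 12) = b*(b - 5)*(b - 4)*(b - 3)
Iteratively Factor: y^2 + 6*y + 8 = (y + 2)*(y + 4)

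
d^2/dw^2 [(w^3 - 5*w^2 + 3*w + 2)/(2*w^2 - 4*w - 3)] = 2*(-6*w^3 - 30*w^2 + 33*w - 37)/(8*w^6 - 48*w^5 + 60*w^4 + 80*w^3 - 90*w^2 - 108*w - 27)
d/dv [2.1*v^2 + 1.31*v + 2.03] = 4.2*v + 1.31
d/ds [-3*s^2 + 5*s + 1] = 5 - 6*s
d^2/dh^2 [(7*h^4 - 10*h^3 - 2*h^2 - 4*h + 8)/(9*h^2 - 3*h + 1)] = 2*(567*h^6 - 567*h^5 + 378*h^4 - 546*h^3 + 2130*h^2 - 570*h - 14)/(729*h^6 - 729*h^5 + 486*h^4 - 189*h^3 + 54*h^2 - 9*h + 1)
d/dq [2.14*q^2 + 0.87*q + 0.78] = 4.28*q + 0.87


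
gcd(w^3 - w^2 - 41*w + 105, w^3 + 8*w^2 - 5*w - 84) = w^2 + 4*w - 21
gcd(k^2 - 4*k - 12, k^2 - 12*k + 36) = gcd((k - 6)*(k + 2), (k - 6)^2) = k - 6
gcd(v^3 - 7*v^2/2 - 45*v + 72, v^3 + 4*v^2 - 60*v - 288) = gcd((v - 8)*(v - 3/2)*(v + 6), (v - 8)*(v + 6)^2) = v^2 - 2*v - 48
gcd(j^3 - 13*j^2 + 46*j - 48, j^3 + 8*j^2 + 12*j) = 1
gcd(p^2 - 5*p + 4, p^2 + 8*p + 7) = 1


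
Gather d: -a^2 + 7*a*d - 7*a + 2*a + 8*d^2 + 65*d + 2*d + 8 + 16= -a^2 - 5*a + 8*d^2 + d*(7*a + 67) + 24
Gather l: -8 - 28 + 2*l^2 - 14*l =2*l^2 - 14*l - 36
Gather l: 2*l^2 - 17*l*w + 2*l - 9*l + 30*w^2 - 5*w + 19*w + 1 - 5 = 2*l^2 + l*(-17*w - 7) + 30*w^2 + 14*w - 4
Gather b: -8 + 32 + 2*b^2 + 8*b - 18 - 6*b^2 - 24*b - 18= -4*b^2 - 16*b - 12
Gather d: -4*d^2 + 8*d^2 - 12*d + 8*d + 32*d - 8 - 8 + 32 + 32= 4*d^2 + 28*d + 48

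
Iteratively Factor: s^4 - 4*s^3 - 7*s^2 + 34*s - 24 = (s - 4)*(s^3 - 7*s + 6) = (s - 4)*(s + 3)*(s^2 - 3*s + 2) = (s - 4)*(s - 2)*(s + 3)*(s - 1)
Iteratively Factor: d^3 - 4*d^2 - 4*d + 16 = (d - 4)*(d^2 - 4) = (d - 4)*(d + 2)*(d - 2)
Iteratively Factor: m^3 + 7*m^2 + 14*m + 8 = (m + 2)*(m^2 + 5*m + 4) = (m + 1)*(m + 2)*(m + 4)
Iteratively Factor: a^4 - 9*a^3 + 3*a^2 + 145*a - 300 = (a - 5)*(a^3 - 4*a^2 - 17*a + 60) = (a - 5)^2*(a^2 + a - 12) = (a - 5)^2*(a + 4)*(a - 3)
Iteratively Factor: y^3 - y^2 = (y - 1)*(y^2) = y*(y - 1)*(y)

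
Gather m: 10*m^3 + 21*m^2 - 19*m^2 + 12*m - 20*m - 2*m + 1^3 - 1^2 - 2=10*m^3 + 2*m^2 - 10*m - 2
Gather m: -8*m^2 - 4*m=-8*m^2 - 4*m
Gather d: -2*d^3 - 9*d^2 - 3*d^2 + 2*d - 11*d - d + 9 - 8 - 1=-2*d^3 - 12*d^2 - 10*d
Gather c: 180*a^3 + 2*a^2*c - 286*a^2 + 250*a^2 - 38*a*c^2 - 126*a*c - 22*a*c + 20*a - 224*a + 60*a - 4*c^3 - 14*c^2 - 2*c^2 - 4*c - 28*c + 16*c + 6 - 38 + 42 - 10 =180*a^3 - 36*a^2 - 144*a - 4*c^3 + c^2*(-38*a - 16) + c*(2*a^2 - 148*a - 16)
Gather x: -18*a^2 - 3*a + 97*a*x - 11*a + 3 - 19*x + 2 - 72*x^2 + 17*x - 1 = -18*a^2 - 14*a - 72*x^2 + x*(97*a - 2) + 4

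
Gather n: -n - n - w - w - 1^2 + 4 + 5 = -2*n - 2*w + 8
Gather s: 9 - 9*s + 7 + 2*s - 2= 14 - 7*s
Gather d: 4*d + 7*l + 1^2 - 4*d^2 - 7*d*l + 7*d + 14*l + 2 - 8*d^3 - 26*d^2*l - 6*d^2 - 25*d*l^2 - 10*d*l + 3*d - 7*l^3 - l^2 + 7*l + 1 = -8*d^3 + d^2*(-26*l - 10) + d*(-25*l^2 - 17*l + 14) - 7*l^3 - l^2 + 28*l + 4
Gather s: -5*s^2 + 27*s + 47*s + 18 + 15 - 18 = -5*s^2 + 74*s + 15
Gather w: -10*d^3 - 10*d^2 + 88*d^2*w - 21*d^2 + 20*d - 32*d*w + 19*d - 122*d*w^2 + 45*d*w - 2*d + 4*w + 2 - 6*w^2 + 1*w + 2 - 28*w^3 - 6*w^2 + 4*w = -10*d^3 - 31*d^2 + 37*d - 28*w^3 + w^2*(-122*d - 12) + w*(88*d^2 + 13*d + 9) + 4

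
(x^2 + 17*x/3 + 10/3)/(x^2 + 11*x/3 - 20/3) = (3*x + 2)/(3*x - 4)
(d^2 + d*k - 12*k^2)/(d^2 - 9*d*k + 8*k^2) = (d^2 + d*k - 12*k^2)/(d^2 - 9*d*k + 8*k^2)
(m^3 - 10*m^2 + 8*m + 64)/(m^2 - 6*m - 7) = (-m^3 + 10*m^2 - 8*m - 64)/(-m^2 + 6*m + 7)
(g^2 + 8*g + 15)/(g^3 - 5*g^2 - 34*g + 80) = (g + 3)/(g^2 - 10*g + 16)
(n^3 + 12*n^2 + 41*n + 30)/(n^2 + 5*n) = n + 7 + 6/n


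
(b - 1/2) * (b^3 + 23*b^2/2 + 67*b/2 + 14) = b^4 + 11*b^3 + 111*b^2/4 - 11*b/4 - 7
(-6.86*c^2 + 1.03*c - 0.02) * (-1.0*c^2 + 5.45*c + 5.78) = 6.86*c^4 - 38.417*c^3 - 34.0173*c^2 + 5.8444*c - 0.1156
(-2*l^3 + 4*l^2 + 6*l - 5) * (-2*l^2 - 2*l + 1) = 4*l^5 - 4*l^4 - 22*l^3 + 2*l^2 + 16*l - 5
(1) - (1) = 0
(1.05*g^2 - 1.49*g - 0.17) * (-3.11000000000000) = -3.2655*g^2 + 4.6339*g + 0.5287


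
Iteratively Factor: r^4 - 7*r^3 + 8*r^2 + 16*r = (r + 1)*(r^3 - 8*r^2 + 16*r) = (r - 4)*(r + 1)*(r^2 - 4*r) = (r - 4)^2*(r + 1)*(r)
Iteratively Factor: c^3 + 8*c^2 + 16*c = (c + 4)*(c^2 + 4*c) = c*(c + 4)*(c + 4)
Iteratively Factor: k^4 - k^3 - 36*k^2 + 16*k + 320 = (k + 4)*(k^3 - 5*k^2 - 16*k + 80) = (k - 5)*(k + 4)*(k^2 - 16) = (k - 5)*(k + 4)^2*(k - 4)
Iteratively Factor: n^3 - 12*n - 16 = (n + 2)*(n^2 - 2*n - 8) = (n + 2)^2*(n - 4)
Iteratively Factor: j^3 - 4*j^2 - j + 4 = (j - 1)*(j^2 - 3*j - 4) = (j - 4)*(j - 1)*(j + 1)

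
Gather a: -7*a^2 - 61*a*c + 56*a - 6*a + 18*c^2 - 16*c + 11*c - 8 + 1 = -7*a^2 + a*(50 - 61*c) + 18*c^2 - 5*c - 7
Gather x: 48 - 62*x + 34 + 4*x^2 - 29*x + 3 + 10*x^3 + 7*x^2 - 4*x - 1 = 10*x^3 + 11*x^2 - 95*x + 84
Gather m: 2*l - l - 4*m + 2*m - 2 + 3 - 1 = l - 2*m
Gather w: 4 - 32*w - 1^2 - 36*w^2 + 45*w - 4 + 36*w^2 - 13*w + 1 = 0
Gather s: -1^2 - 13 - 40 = -54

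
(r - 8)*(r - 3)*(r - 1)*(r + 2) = r^4 - 10*r^3 + 11*r^2 + 46*r - 48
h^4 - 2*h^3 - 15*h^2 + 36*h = h*(h - 3)^2*(h + 4)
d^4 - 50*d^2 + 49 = (d - 7)*(d - 1)*(d + 1)*(d + 7)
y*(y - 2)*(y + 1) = y^3 - y^2 - 2*y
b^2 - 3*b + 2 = (b - 2)*(b - 1)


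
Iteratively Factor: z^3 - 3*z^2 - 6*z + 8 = (z - 4)*(z^2 + z - 2) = (z - 4)*(z + 2)*(z - 1)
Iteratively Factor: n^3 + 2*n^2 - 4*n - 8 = (n + 2)*(n^2 - 4) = (n - 2)*(n + 2)*(n + 2)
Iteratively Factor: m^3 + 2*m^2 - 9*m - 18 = (m - 3)*(m^2 + 5*m + 6) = (m - 3)*(m + 3)*(m + 2)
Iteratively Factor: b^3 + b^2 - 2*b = (b + 2)*(b^2 - b) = (b - 1)*(b + 2)*(b)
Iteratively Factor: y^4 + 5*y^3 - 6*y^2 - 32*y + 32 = (y - 1)*(y^3 + 6*y^2 - 32) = (y - 1)*(y + 4)*(y^2 + 2*y - 8) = (y - 2)*(y - 1)*(y + 4)*(y + 4)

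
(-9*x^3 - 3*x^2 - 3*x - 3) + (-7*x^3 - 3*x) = -16*x^3 - 3*x^2 - 6*x - 3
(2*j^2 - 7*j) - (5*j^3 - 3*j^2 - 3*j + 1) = -5*j^3 + 5*j^2 - 4*j - 1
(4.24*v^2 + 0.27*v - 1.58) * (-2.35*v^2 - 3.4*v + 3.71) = -9.964*v^4 - 15.0505*v^3 + 18.5254*v^2 + 6.3737*v - 5.8618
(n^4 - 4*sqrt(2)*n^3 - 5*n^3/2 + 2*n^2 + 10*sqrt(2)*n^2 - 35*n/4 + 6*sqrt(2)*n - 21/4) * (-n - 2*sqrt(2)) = -n^5 + 5*n^4/2 + 2*sqrt(2)*n^4 - 5*sqrt(2)*n^3 + 14*n^3 - 125*n^2/4 - 10*sqrt(2)*n^2 - 75*n/4 + 35*sqrt(2)*n/2 + 21*sqrt(2)/2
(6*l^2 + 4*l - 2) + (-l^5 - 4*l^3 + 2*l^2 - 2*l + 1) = -l^5 - 4*l^3 + 8*l^2 + 2*l - 1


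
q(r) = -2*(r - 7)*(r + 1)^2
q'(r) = -2*(r - 7)*(2*r + 2) - 2*(r + 1)^2 = 2*(13 - 3*r)*(r + 1)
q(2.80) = 121.30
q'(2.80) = 34.96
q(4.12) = 150.99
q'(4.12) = 6.55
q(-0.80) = 0.62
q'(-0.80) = 6.16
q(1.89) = 85.36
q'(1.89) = 42.37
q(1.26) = 58.64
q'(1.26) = 41.67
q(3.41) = 139.64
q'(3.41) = 24.43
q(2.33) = 103.57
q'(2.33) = 40.03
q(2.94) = 126.05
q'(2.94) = 32.94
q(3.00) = 128.00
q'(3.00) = 32.00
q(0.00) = 14.00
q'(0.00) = 26.00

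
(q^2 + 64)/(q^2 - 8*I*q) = (q + 8*I)/q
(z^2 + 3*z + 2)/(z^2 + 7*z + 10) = (z + 1)/(z + 5)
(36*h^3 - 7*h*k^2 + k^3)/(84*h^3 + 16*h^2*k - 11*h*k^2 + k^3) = (3*h - k)/(7*h - k)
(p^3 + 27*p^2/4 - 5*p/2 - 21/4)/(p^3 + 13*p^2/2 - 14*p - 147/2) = (4*p^2 - p - 3)/(2*(2*p^2 - p - 21))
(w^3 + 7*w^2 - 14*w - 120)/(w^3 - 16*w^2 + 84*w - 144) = (w^2 + 11*w + 30)/(w^2 - 12*w + 36)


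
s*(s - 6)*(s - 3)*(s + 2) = s^4 - 7*s^3 + 36*s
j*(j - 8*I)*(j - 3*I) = j^3 - 11*I*j^2 - 24*j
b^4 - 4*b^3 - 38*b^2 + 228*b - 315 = (b - 5)*(b - 3)^2*(b + 7)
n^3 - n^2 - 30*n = n*(n - 6)*(n + 5)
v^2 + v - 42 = (v - 6)*(v + 7)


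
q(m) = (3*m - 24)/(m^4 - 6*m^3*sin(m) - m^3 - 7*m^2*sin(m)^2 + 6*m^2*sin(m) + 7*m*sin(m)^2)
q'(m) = (3*m - 24)*(6*m^3*cos(m) - 4*m^3 + 14*m^2*sin(m)*cos(m) + 18*m^2*sin(m) - 6*m^2*cos(m) + 3*m^2 + 14*m*sin(m)^2 - 14*m*sin(m)*cos(m) - 12*m*sin(m) - 7*sin(m)^2)/(m^4 - 6*m^3*sin(m) - m^3 - 7*m^2*sin(m)^2 + 6*m^2*sin(m) + 7*m*sin(m)^2)^2 + 3/(m^4 - 6*m^3*sin(m) - m^3 - 7*m^2*sin(m)^2 + 6*m^2*sin(m) + 7*m*sin(m)^2) = 3*(6*m^4*cos(m) - 3*m^4 + 12*m^3*sin(m) + 7*m^3*sin(2*m) - 54*m^3*cos(m) + 34*m^3 - 150*m^2*sin(m) - 63*m^2*sin(2*m) + 48*m^2*cos(m) - 7*m^2*cos(2*m)/2 - 41*m^2/2 + 96*m*sin(m) + 56*sqrt(2)*m*sin(2*m + pi/4) - 56*m - 28*cos(2*m) + 28)/(m^2*(m - 1)^2*(m - 7*sin(m))^2*(m + sin(m))^2)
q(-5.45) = -0.02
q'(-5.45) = -0.01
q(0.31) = -96.06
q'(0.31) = 786.28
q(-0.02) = 245738.09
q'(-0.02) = 37068261.65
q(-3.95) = -0.06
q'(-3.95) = -0.07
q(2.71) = 5.02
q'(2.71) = 163.26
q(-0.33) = 44.91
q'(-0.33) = 428.39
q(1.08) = 24.04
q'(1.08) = -355.16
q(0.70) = -20.37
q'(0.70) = 14.01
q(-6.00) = -0.02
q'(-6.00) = 0.00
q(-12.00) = 0.00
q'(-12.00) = 0.00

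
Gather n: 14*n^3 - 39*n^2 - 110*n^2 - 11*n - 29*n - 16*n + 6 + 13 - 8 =14*n^3 - 149*n^2 - 56*n + 11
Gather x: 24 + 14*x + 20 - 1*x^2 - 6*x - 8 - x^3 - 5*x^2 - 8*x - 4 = -x^3 - 6*x^2 + 32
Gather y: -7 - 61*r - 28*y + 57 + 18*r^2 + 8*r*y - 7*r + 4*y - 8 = 18*r^2 - 68*r + y*(8*r - 24) + 42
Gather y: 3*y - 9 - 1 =3*y - 10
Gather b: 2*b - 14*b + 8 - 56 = -12*b - 48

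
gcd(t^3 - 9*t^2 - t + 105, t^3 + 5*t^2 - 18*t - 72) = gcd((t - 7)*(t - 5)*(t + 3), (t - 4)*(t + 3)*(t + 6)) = t + 3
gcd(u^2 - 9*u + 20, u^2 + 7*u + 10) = 1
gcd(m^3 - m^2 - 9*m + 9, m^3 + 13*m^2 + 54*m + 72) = m + 3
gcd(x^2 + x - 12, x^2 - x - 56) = 1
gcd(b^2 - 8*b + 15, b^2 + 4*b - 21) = b - 3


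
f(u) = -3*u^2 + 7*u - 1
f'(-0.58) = 10.48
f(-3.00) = -49.00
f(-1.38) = -16.37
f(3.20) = -9.32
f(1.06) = 3.05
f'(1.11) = 0.34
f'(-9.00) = 61.00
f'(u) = 7 - 6*u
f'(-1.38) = 15.28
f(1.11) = 3.07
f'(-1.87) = 18.22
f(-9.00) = -307.00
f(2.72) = -4.16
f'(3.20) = -12.20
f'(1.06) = 0.64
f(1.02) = 3.02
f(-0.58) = -6.07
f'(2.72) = -9.32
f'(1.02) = 0.88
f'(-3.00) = 25.00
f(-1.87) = -24.58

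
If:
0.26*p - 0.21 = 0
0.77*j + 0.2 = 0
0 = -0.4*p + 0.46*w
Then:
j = -0.26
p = 0.81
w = 0.70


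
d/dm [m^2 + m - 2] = 2*m + 1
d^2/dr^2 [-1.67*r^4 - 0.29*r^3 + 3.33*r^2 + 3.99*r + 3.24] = -20.04*r^2 - 1.74*r + 6.66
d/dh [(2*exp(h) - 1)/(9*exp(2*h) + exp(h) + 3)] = (-(2*exp(h) - 1)*(18*exp(h) + 1) + 18*exp(2*h) + 2*exp(h) + 6)*exp(h)/(9*exp(2*h) + exp(h) + 3)^2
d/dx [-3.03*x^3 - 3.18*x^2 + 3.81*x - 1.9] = -9.09*x^2 - 6.36*x + 3.81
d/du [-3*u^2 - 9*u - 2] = -6*u - 9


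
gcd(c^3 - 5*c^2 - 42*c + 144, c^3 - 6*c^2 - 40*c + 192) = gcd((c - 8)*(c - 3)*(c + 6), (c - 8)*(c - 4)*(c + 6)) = c^2 - 2*c - 48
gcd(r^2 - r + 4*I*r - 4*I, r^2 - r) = r - 1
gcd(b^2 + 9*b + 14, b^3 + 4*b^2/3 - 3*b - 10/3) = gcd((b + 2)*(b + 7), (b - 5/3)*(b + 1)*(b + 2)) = b + 2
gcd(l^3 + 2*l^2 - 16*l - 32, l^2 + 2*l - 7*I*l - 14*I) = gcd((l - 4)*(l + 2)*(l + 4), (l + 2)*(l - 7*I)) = l + 2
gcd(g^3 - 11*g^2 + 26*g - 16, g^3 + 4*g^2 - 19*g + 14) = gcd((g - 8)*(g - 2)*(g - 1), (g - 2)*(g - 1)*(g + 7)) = g^2 - 3*g + 2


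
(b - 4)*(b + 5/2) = b^2 - 3*b/2 - 10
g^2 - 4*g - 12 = (g - 6)*(g + 2)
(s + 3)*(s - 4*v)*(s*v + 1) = s^3*v - 4*s^2*v^2 + 3*s^2*v + s^2 - 12*s*v^2 - 4*s*v + 3*s - 12*v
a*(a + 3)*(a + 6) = a^3 + 9*a^2 + 18*a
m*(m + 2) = m^2 + 2*m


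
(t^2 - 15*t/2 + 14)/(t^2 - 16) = (t - 7/2)/(t + 4)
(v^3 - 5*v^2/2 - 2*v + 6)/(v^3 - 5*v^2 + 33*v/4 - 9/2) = 2*(2*v^2 - v - 6)/(4*v^2 - 12*v + 9)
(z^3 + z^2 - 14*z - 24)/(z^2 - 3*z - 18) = (z^2 - 2*z - 8)/(z - 6)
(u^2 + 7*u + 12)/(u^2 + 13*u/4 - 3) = 4*(u + 3)/(4*u - 3)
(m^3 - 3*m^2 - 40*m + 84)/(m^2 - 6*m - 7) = (m^2 + 4*m - 12)/(m + 1)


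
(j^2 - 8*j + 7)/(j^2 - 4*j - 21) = (j - 1)/(j + 3)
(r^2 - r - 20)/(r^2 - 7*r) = (r^2 - r - 20)/(r*(r - 7))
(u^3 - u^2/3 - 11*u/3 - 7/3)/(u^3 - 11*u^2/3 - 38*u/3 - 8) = (3*u^2 - 4*u - 7)/(3*u^2 - 14*u - 24)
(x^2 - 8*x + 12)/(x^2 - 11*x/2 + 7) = 2*(x - 6)/(2*x - 7)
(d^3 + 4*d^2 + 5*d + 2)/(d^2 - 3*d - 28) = (d^3 + 4*d^2 + 5*d + 2)/(d^2 - 3*d - 28)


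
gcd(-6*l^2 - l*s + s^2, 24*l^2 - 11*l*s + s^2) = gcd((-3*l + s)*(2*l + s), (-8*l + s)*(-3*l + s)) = -3*l + s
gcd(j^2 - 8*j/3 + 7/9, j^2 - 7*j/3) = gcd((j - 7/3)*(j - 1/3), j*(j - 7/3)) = j - 7/3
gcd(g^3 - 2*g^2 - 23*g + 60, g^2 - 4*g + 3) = g - 3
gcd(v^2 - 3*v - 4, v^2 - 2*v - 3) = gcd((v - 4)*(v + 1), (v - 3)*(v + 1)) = v + 1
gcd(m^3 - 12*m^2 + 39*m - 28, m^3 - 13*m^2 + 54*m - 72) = m - 4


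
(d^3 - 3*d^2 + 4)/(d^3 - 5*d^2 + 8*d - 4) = (d + 1)/(d - 1)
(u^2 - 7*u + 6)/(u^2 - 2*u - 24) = (u - 1)/(u + 4)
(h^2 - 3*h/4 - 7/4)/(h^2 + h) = (h - 7/4)/h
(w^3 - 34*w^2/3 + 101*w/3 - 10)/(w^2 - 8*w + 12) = (3*w^2 - 16*w + 5)/(3*(w - 2))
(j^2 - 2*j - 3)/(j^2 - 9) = (j + 1)/(j + 3)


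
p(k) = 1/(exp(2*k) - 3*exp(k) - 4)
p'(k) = (-2*exp(2*k) + 3*exp(k))/(exp(2*k) - 3*exp(k) - 4)^2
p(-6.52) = -0.25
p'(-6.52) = 0.00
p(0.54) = -0.16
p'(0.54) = -0.02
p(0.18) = -0.16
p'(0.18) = 0.02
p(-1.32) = -0.21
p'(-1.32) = 0.03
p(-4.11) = -0.25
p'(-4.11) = 0.00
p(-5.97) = -0.25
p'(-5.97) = 0.00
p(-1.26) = -0.21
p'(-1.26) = 0.03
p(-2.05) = -0.23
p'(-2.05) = 0.02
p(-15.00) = -0.25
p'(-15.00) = 0.00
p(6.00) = 0.00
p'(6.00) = 0.00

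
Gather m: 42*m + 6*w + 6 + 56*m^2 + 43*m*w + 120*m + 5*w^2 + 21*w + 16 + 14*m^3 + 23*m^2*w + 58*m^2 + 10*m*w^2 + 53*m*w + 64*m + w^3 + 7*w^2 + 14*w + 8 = 14*m^3 + m^2*(23*w + 114) + m*(10*w^2 + 96*w + 226) + w^3 + 12*w^2 + 41*w + 30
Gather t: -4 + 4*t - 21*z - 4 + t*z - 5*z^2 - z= t*(z + 4) - 5*z^2 - 22*z - 8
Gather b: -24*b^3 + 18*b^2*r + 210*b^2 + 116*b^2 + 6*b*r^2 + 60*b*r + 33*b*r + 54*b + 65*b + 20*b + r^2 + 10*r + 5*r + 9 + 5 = -24*b^3 + b^2*(18*r + 326) + b*(6*r^2 + 93*r + 139) + r^2 + 15*r + 14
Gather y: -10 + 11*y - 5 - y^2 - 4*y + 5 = -y^2 + 7*y - 10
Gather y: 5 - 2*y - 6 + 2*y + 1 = 0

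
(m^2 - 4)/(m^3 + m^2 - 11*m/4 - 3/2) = 4*(m - 2)/(4*m^2 - 4*m - 3)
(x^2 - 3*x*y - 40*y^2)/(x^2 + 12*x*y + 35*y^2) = (x - 8*y)/(x + 7*y)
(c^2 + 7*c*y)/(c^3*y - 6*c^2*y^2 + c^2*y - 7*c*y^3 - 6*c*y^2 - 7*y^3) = c*(-c - 7*y)/(y*(-c^3 + 6*c^2*y - c^2 + 7*c*y^2 + 6*c*y + 7*y^2))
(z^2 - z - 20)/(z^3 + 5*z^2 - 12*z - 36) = (z^2 - z - 20)/(z^3 + 5*z^2 - 12*z - 36)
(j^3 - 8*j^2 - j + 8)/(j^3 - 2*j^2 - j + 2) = (j - 8)/(j - 2)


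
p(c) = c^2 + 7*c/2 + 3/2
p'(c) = 2*c + 7/2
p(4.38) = 36.01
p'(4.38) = 12.26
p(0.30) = 2.64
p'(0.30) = 4.10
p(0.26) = 2.48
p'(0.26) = 4.02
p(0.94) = 5.67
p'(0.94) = 5.38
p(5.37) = 49.13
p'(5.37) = 14.24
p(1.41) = 8.42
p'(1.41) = 6.32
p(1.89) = 11.69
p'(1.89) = 7.28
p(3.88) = 30.13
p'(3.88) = 11.26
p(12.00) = 187.50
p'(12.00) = 27.50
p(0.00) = 1.50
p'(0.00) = 3.50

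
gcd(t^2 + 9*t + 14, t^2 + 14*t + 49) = t + 7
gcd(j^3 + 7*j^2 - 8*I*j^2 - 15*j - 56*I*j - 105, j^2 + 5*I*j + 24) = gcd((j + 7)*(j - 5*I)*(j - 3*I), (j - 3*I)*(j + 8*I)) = j - 3*I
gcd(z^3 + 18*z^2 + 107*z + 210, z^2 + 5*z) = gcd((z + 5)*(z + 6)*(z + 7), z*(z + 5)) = z + 5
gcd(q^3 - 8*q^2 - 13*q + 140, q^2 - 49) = q - 7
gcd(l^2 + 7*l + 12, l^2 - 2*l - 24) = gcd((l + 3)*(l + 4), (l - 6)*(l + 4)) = l + 4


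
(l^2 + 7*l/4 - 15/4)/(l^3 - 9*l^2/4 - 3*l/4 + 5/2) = (l + 3)/(l^2 - l - 2)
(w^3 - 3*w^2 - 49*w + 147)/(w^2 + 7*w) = w - 10 + 21/w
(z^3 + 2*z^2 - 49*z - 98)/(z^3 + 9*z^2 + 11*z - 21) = (z^2 - 5*z - 14)/(z^2 + 2*z - 3)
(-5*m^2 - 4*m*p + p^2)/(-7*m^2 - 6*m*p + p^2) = (-5*m + p)/(-7*m + p)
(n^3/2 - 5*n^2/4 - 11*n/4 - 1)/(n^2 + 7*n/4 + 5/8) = 2*(n^2 - 3*n - 4)/(4*n + 5)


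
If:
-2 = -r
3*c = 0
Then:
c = 0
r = 2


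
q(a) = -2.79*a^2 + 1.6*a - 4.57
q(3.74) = -37.61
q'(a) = 1.6 - 5.58*a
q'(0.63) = -1.92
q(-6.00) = -114.61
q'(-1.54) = 10.19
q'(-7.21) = 41.83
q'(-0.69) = 5.45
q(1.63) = -9.37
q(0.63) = -4.67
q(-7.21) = -161.14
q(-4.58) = -70.42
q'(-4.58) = 27.16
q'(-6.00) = 35.08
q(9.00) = -216.16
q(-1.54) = -13.65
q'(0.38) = -0.52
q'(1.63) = -7.50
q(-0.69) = -7.00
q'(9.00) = -48.62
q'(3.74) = -19.27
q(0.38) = -4.36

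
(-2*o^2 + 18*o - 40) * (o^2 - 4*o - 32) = -2*o^4 + 26*o^3 - 48*o^2 - 416*o + 1280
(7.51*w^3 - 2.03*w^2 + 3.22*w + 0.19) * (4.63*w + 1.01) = 34.7713*w^4 - 1.8138*w^3 + 12.8583*w^2 + 4.1319*w + 0.1919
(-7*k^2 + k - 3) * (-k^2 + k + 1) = 7*k^4 - 8*k^3 - 3*k^2 - 2*k - 3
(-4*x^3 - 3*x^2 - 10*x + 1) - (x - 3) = -4*x^3 - 3*x^2 - 11*x + 4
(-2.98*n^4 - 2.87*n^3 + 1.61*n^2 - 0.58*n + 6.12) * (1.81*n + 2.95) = -5.3938*n^5 - 13.9857*n^4 - 5.5524*n^3 + 3.6997*n^2 + 9.3662*n + 18.054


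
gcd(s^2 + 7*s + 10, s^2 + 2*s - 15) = s + 5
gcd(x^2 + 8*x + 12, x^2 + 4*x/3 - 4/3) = x + 2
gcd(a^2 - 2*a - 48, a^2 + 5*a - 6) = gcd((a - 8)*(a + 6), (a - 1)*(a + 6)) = a + 6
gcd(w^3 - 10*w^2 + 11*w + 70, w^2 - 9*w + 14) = w - 7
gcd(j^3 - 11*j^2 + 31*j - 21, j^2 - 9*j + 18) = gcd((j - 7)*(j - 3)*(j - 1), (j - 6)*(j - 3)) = j - 3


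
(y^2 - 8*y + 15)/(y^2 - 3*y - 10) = (y - 3)/(y + 2)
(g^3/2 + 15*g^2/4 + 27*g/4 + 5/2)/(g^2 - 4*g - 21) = (2*g^3 + 15*g^2 + 27*g + 10)/(4*(g^2 - 4*g - 21))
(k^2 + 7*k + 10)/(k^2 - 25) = (k + 2)/(k - 5)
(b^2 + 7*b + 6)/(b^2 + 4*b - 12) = (b + 1)/(b - 2)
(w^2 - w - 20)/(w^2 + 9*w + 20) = (w - 5)/(w + 5)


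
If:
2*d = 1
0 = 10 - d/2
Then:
No Solution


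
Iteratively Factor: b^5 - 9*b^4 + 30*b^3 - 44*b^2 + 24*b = (b - 2)*(b^4 - 7*b^3 + 16*b^2 - 12*b) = b*(b - 2)*(b^3 - 7*b^2 + 16*b - 12) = b*(b - 3)*(b - 2)*(b^2 - 4*b + 4) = b*(b - 3)*(b - 2)^2*(b - 2)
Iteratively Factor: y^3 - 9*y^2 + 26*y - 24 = (y - 4)*(y^2 - 5*y + 6) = (y - 4)*(y - 2)*(y - 3)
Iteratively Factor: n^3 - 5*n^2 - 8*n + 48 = (n - 4)*(n^2 - n - 12) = (n - 4)*(n + 3)*(n - 4)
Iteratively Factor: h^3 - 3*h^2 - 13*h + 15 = (h - 5)*(h^2 + 2*h - 3) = (h - 5)*(h - 1)*(h + 3)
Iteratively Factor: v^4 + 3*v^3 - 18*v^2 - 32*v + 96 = (v - 2)*(v^3 + 5*v^2 - 8*v - 48) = (v - 2)*(v + 4)*(v^2 + v - 12) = (v - 2)*(v + 4)^2*(v - 3)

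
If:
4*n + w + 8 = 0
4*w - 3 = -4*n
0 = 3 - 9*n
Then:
No Solution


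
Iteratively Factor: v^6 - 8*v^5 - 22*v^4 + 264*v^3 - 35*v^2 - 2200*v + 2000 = (v - 5)*(v^5 - 3*v^4 - 37*v^3 + 79*v^2 + 360*v - 400) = (v - 5)*(v + 4)*(v^4 - 7*v^3 - 9*v^2 + 115*v - 100) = (v - 5)^2*(v + 4)*(v^3 - 2*v^2 - 19*v + 20) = (v - 5)^3*(v + 4)*(v^2 + 3*v - 4) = (v - 5)^3*(v - 1)*(v + 4)*(v + 4)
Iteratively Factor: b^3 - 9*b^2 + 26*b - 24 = (b - 4)*(b^2 - 5*b + 6) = (b - 4)*(b - 3)*(b - 2)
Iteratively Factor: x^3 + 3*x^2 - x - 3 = (x + 3)*(x^2 - 1) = (x + 1)*(x + 3)*(x - 1)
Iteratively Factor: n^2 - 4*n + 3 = (n - 1)*(n - 3)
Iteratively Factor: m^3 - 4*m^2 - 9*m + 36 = (m + 3)*(m^2 - 7*m + 12) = (m - 3)*(m + 3)*(m - 4)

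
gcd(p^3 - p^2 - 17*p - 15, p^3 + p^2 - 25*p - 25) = p^2 - 4*p - 5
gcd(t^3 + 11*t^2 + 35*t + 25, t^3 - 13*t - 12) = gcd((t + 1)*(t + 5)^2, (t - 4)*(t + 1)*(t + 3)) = t + 1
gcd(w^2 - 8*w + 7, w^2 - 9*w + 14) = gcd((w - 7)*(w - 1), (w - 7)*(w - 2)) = w - 7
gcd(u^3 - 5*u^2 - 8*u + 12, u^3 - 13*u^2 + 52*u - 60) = u - 6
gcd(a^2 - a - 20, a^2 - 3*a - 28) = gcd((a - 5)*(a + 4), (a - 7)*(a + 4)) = a + 4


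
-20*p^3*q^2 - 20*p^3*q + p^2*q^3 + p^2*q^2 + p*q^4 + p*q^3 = q*(-4*p + q)*(5*p + q)*(p*q + p)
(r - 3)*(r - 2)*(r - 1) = r^3 - 6*r^2 + 11*r - 6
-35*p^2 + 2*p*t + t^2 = (-5*p + t)*(7*p + t)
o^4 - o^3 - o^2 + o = o*(o - 1)^2*(o + 1)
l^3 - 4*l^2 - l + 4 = (l - 4)*(l - 1)*(l + 1)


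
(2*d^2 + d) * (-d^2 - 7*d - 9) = -2*d^4 - 15*d^3 - 25*d^2 - 9*d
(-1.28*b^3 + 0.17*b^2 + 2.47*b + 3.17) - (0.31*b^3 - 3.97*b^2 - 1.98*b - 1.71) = -1.59*b^3 + 4.14*b^2 + 4.45*b + 4.88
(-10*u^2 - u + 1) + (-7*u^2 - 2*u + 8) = -17*u^2 - 3*u + 9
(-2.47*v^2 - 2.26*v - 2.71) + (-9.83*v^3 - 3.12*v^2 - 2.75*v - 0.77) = -9.83*v^3 - 5.59*v^2 - 5.01*v - 3.48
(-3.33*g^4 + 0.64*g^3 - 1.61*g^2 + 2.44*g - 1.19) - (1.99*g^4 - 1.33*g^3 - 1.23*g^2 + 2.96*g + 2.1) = -5.32*g^4 + 1.97*g^3 - 0.38*g^2 - 0.52*g - 3.29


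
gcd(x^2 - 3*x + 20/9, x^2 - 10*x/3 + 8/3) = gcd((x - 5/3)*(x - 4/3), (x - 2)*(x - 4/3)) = x - 4/3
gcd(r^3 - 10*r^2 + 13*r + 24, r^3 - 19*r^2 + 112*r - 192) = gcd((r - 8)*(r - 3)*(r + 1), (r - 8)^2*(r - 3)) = r^2 - 11*r + 24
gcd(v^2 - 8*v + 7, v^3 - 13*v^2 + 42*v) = v - 7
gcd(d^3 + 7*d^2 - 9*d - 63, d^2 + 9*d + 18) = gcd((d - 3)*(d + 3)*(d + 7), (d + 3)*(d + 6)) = d + 3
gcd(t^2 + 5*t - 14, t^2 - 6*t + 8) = t - 2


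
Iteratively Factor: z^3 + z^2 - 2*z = (z - 1)*(z^2 + 2*z) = (z - 1)*(z + 2)*(z)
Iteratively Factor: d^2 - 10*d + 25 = (d - 5)*(d - 5)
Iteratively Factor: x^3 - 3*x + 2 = (x - 1)*(x^2 + x - 2) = (x - 1)^2*(x + 2)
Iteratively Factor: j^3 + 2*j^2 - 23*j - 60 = (j - 5)*(j^2 + 7*j + 12) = (j - 5)*(j + 4)*(j + 3)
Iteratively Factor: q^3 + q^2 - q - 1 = (q - 1)*(q^2 + 2*q + 1) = (q - 1)*(q + 1)*(q + 1)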